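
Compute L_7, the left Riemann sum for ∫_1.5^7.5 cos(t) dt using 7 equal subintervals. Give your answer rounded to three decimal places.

Δt = (7.5 − 1.5)/7 = 6/7.
Left endpoints: 1.5, 33/14, 45/14, 57/14, 69/14, 81/14, 93/14.
f(1.5) ≈ 0.071, f(33/14) ≈ -0.708, f(45/14) ≈ -0.997, f(57/14) ≈ -0.598, f(69/14) ≈ 0.215, f(81/14) ≈ 0.879, f(93/14) ≈ 0.936.
Sum = Δt · [f(1.5) + f(33/14) + f(45/14) + ...].
Sum ≈ -0.174.

-0.174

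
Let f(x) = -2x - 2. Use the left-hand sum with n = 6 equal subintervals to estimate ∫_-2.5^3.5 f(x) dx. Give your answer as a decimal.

-12

Δx = (3.5 − (-2.5))/6 = 1.
Left endpoints: -2.5, -1.5, -0.5, 0.5, 1.5, 2.5.
f(-2.5) = 3, f(-1.5) = 1, f(-0.5) = -1, f(0.5) = -3, f(1.5) = -5, f(2.5) = -7.
Sum = Δx · [f(-2.5) + f(-1.5) + f(-0.5) + ...].
Sum = -12.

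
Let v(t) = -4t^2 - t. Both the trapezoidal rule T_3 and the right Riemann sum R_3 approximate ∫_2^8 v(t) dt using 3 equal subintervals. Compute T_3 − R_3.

246

T_3 = -718.
R_3 = -964.
T_3 − R_3 = 246.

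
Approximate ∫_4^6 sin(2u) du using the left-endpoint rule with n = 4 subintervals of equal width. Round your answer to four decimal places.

Δu = (6 − 4)/4 = 0.5.
Left endpoints: 4, 4.5, 5, 5.5.
f(4) ≈ 0.9894, f(4.5) ≈ 0.4121, f(5) ≈ -0.5440, f(5.5) ≈ -1.0000.
Sum = Δu · [f(4) + f(4.5) + f(5) + f(5.5)].
Sum ≈ -0.0713.

-0.0713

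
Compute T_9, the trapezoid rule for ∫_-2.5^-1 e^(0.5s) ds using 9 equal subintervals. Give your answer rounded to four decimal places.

Δs = (-1 − (-2.5))/9 = 1/6.
f(-2.5) ≈ 0.2865, f(-7/3) ≈ 0.3114, f(-13/6) ≈ 0.3385, f(-2) ≈ 0.3679, f(-11/6) ≈ 0.3998, f(-5/3) ≈ 0.4346, f(-1.5) ≈ 0.4724, f(-4/3) ≈ 0.5134, f(-7/6) ≈ 0.5580, f(-1) ≈ 0.6065.
T_9 = (Δs/2)·[f(s_0) + 2f(s_1) + ... + 2f(s_{8}) + f(s_9)].
Sum ≈ 0.6404.

0.6404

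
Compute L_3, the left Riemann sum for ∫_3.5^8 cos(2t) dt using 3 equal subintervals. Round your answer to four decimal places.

Δt = (8 − 3.5)/3 = 1.5.
Left endpoints: 3.5, 5, 6.5.
f(3.5) ≈ 0.7539, f(5) ≈ -0.8391, f(6.5) ≈ 0.9074.
Sum = Δt · [f(3.5) + f(5) + f(6.5)].
Sum ≈ 1.2334.

1.2334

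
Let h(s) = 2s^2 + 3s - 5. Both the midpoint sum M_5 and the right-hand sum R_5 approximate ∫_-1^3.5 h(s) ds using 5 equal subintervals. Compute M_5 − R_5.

-18.0225

M_5 = 23.0175.
R_5 = 41.04.
M_5 − R_5 = -18.0225.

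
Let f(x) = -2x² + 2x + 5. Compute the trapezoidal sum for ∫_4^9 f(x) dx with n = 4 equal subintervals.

-355.9375

Δx = (9 − 4)/4 = 1.25.
f(4) = -19, f(5.25) = -39.625, f(6.5) = -66.5, f(7.75) = -99.625, f(9) = -139.
T_4 = (Δx/2)·[f(x_0) + 2f(x_1) + 2f(x_2) + 2f(x_3) + f(x_4)].
Sum = -355.9375.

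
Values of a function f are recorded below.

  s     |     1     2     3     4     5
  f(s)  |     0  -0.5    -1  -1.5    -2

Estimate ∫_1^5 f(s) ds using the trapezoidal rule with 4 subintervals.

Δs = 1.
T_4 = (1/2)·[0 + 2·(-0.5) + 2·(-1) + 2·(-1.5) + (-2)] = -4.

-4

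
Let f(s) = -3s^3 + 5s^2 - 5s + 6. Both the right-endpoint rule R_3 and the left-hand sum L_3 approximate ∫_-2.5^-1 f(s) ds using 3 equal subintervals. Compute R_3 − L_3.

-38.8125

R_3 = 56.9375.
L_3 = 95.75.
R_3 − L_3 = -38.8125.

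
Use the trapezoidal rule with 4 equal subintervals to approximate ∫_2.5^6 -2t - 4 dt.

Δt = (6 − 2.5)/4 = 0.875.
f(2.5) = -9, f(3.375) = -10.75, f(4.25) = -12.5, f(5.125) = -14.25, f(6) = -16.
T_4 = (Δt/2)·[f(t_0) + 2f(t_1) + 2f(t_2) + 2f(t_3) + f(t_4)].
Sum = -43.75.

-43.75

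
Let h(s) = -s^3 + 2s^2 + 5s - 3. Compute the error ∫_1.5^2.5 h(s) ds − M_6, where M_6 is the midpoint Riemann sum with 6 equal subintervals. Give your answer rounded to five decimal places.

-0.00926

Exact integral: ∫_1.5^2.5 h(s) ds ≈ 6.6666667.
M_6 ≈ 6.6759259.
Error ≈ 6.6666667 − 6.6759259 ≈ -0.00926.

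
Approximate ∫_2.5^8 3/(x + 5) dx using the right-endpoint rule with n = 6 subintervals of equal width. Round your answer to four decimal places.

1.5751

Δx = (8 − 2.5)/6 = 11/12.
Right endpoints: 41/12, 13/3, 5.25, 37/6, 85/12, 8.
f(41/12) = 36/101, f(13/3) = 9/28, f(5.25) = 12/41, f(37/6) = 18/67, f(85/12) = 36/145, f(8) = 3/13.
Sum = Δx · [f(41/12) + f(13/3) + f(5.25) + ...].
Sum ≈ 1.5751.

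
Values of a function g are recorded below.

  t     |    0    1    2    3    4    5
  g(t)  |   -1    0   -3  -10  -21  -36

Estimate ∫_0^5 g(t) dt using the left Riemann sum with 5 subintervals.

-35

Δt = 1.
Sum = 1·[(-1) + 0 + (-3) + (-10) + (-21)] = -35.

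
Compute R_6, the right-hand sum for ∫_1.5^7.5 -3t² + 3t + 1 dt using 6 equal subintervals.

-406.5

Δt = (7.5 − 1.5)/6 = 1.
Right endpoints: 2.5, 3.5, 4.5, 5.5, 6.5, 7.5.
f(2.5) = -10.25, f(3.5) = -25.25, f(4.5) = -46.25, f(5.5) = -73.25, f(6.5) = -106.25, f(7.5) = -145.25.
Sum = Δt · [f(2.5) + f(3.5) + f(4.5) + ...].
Sum = -406.5.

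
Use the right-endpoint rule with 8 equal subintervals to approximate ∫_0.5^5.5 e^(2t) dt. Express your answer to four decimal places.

Δt = (5.5 − 0.5)/8 = 0.625.
Right endpoints: 1.125, 1.75, 2.375, 3, 3.625, 4.25, 4.875, 5.5.
f(1.125) ≈ 9.4877, f(1.75) ≈ 33.1155, f(2.375) ≈ 115.5843, f(3) ≈ 403.4288, f(3.625) ≈ 1408.1048, f(4.25) ≈ 4914.7688, f(4.875) ≈ 17154.2288, f(5.5) ≈ 59874.1417.
Sum = Δt · [f(1.125) + f(1.75) + f(2.375) + ...].
Sum ≈ 52445.5378.

52445.5378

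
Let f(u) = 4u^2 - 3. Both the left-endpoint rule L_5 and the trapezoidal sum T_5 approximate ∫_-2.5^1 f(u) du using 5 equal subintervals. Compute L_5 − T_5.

7.35

L_5 = 20.16.
T_5 = 12.81.
L_5 − T_5 = 7.35.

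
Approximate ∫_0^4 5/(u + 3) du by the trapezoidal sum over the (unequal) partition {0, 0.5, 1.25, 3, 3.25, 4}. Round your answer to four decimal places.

Subinterval widths: 0.5, 0.75, 1.75, 0.25, 0.75.
f(0) = 5/3, f(0.5) = 10/7, f(1.25) = 20/17, f(3) = 5/6, f(3.25) = 0.8, f(4) = 5/7.
On each subinterval the trapezoid contributes (Δu_i/2)·[f(u_{i-1}) + f(u_i)].
Sum ≈ 4.2813.

4.2813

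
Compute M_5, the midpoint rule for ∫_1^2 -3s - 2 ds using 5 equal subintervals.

Δs = (2 − 1)/5 = 0.2.
Midpoints: 1.1, 1.3, 1.5, 1.7, 1.9.
f(1.1) = -5.3, f(1.3) = -5.9, f(1.5) = -6.5, f(1.7) = -7.1, f(1.9) = -7.7.
Sum = Δs · [f(1.1) + f(1.3) + f(1.5) + f(1.7) + f(1.9)].
Sum = -6.5.

-6.5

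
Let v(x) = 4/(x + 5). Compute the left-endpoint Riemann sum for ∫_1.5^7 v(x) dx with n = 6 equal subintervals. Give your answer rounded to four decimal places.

2.5864

Δx = (7 − 1.5)/6 = 11/12.
Left endpoints: 1.5, 29/12, 10/3, 4.25, 31/6, 73/12.
v(1.5) = 8/13, v(29/12) = 48/89, v(10/3) = 0.48, v(4.25) = 16/37, v(31/6) = 24/61, v(73/12) = 48/133.
Sum = Δx · [v(1.5) + v(29/12) + v(10/3) + ...].
Sum ≈ 2.5864.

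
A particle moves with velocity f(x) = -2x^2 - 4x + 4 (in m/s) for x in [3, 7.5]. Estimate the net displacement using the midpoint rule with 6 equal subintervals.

Δx = (7.5 − 3)/6 = 0.75.
Midpoints: 3.375, 4.125, 4.875, 5.625, 6.375, 7.125.
f(3.375) = -32.28125, f(4.125) = -46.53125, f(4.875) = -63.03125, f(5.625) = -81.78125, f(6.375) = -102.78125, f(7.125) = -126.03125.
Sum = Δx · [f(3.375) + f(4.125) + f(4.875) + ...].
Sum = -339.328125.

-339.328125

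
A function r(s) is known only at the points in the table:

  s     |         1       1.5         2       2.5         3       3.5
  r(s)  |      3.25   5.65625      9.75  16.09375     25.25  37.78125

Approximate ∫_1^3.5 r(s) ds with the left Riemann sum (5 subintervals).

30

Δs = 0.5.
Sum = 0.5·[3.25 + 5.65625 + 9.75 + 16.09375 + 25.25] = 30.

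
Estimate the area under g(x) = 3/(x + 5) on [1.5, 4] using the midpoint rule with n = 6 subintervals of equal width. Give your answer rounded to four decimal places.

0.9760

Δx = (4 − 1.5)/6 = 5/12.
Midpoints: 41/24, 2.125, 61/24, 71/24, 3.375, 91/24.
g(41/24) = 72/161, g(2.125) = 8/19, g(61/24) = 72/181, g(71/24) = 72/191, g(3.375) = 24/67, g(91/24) = 72/211.
Sum = Δx · [g(41/24) + g(2.125) + g(61/24) + ...].
Sum ≈ 0.9760.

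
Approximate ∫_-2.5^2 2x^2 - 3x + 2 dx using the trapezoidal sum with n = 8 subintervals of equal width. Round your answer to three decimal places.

Δx = (2 − (-2.5))/8 = 0.5625.
f(-2.5) = 22, f(-1.9375) = 15.3203125, f(-1.375) = 9.90625, f(-0.8125) = 5.7578125, f(-0.25) = 2.875, f(0.3125) = 1.2578125, f(0.875) = 0.90625, f(1.4375) = 1.8203125, f(2) = 4.
T_8 = (Δx/2)·[f(x_0) + 2f(x_1) + ... + 2f(x_{7}) + f(x_8)].
Sum ≈ 28.600.

28.600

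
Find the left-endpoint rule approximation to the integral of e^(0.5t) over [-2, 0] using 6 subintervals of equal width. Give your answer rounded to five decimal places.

Δt = (0 − (-2))/6 = 1/3.
Left endpoints: -2, -5/3, -4/3, -1, -2/3, -1/3.
f(-2) ≈ 0.36788, f(-5/3) ≈ 0.43460, f(-4/3) ≈ 0.51342, f(-1) ≈ 0.60653, f(-2/3) ≈ 0.71653, f(-1/3) ≈ 0.84648.
Sum = Δt · [f(-2) + f(-5/3) + f(-4/3) + ...].
Sum ≈ 1.16181.

1.16181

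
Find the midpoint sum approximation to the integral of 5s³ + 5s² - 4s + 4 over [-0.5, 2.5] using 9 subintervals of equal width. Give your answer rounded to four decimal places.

74.4444

Δs = (2.5 − (-0.5))/9 = 1/3.
Midpoints: -1/3, 0, 1/3, 2/3, 1, 4/3, 5/3, 2, 7/3.
f(-1/3) = 154/27, f(0) = 4, f(1/3) = 92/27, f(2/3) = 136/27, f(1) = 10, f(4/3) = 524/27, f(5/3) = 928/27, f(2) = 56, f(7/3) = 2306/27.
Sum = Δs · [f(-1/3) + f(0) + f(1/3) + ...].
Sum ≈ 74.4444.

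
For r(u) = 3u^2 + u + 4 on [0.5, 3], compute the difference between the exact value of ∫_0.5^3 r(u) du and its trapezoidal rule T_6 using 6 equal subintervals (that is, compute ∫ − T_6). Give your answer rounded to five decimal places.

-0.21701

Exact integral: ∫_0.5^3 r(u) du = 41.25.
T_6 ≈ 41.4670139.
Error ≈ 41.25 − 41.4670139 ≈ -0.21701.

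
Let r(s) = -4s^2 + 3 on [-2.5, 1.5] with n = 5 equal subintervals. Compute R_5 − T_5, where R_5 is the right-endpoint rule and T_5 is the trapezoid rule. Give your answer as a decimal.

6.4

R_5 = -8.64.
T_5 = -15.04.
R_5 − T_5 = 6.4.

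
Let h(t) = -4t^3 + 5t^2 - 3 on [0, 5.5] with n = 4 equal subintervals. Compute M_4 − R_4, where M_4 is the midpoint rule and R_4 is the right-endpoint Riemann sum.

M_4 = -630.0078125.
R_4 = -1056.34375.
M_4 − R_4 = 426.3359375.

426.3359375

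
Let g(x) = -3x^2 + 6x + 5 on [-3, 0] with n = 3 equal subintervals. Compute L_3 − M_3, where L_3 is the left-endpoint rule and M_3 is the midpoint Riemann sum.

L_3 = -63.
M_3 = -38.25.
L_3 − M_3 = -24.75.

-24.75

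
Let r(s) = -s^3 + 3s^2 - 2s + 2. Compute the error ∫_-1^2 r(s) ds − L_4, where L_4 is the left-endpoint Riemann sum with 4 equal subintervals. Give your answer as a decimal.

-2.671875

Exact integral: ∫_-1^2 r(s) ds = 8.25.
L_4 = 10.921875.
Error = 8.25 − 10.921875 = -2.671875.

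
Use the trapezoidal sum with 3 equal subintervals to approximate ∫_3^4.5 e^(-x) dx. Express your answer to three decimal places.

0.039

Δx = (4.5 − 3)/3 = 0.5.
f(3) ≈ 0.050, f(3.5) ≈ 0.030, f(4) ≈ 0.018, f(4.5) ≈ 0.011.
T_3 = (Δx/2)·[f(x_0) + 2f(x_1) + 2f(x_2) + f(x_3)].
Sum ≈ 0.039.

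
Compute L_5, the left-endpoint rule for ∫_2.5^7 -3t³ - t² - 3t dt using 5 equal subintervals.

-1504.0125

Δt = (7 − 2.5)/5 = 0.9.
Left endpoints: 2.5, 3.4, 4.3, 5.2, 6.1.
f(2.5) = -60.625, f(3.4) = -139.672, f(4.3) = -269.911, f(5.2) = -464.464, f(6.1) = -736.453.
Sum = Δt · [f(2.5) + f(3.4) + f(4.3) + f(5.2) + f(6.1)].
Sum = -1504.0125.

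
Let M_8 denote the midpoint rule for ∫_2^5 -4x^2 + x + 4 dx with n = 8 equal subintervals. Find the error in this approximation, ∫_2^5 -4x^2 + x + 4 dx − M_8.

-0.140625

Exact integral: ∫_2^5 f(x) dx = -133.5.
M_8 = -133.359375.
Error = -133.5 − (-133.359375) = -0.140625.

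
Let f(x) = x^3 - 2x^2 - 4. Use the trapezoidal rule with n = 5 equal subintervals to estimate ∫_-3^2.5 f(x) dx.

Δx = (2.5 − (-3))/5 = 1.1.
f(-3) = -49, f(-1.9) = -18.079, f(-0.8) = -5.792, f(0.3) = -4.153, f(1.4) = -5.176, f(2.5) = -0.875.
T_5 = (Δx/2)·[f(x_0) + 2f(x_1) + ... + 2f(x_{4}) + f(x_5)].
Sum = -63.95125.

-63.95125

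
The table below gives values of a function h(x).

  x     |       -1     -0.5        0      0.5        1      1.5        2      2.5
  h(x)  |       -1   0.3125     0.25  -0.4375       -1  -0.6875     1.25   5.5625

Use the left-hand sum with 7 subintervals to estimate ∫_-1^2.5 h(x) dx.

-0.65625

Δx = 0.5.
Sum = 0.5·[(-1) + 0.3125 + 0.25 + (-0.4375) + (-1) + (-0.6875) + 1.25] = -0.65625.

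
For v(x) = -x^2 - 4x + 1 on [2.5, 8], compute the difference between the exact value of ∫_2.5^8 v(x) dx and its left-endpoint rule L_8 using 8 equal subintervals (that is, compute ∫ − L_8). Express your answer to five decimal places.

-26.98079

Exact integral: ∫_2.5^8 v(x) dx ≈ -275.4583333.
L_8 ≈ -248.4775391.
Error ≈ -275.4583333 − (-248.4775391) ≈ -26.98079.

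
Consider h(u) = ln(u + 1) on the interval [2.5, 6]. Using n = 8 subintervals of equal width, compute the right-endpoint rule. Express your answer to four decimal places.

Δu = (6 − 2.5)/8 = 0.4375.
Right endpoints: 2.9375, 3.375, 3.8125, 4.25, 4.6875, 5.125, 5.5625, 6.
h(2.9375) ≈ 1.3705, h(3.375) ≈ 1.4759, h(3.8125) ≈ 1.5712, h(4.25) ≈ 1.6582, h(4.6875) ≈ 1.7383, h(5.125) ≈ 1.8124, h(5.5625) ≈ 1.8814, h(6) ≈ 1.9459.
Sum = Δu · [h(2.9375) + h(3.375) + h(3.8125) + ...].
Sum ≈ 5.8861.

5.8861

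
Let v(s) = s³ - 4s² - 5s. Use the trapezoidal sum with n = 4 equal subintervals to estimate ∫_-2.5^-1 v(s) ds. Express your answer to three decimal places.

Δs = (-1 − (-2.5))/4 = 0.375.
v(-2.5) = -28.125, v(-2.125) = -8721/512, v(-1.75) = -8.859375, v(-1.375) = -1683/512, v(-1) = 0.
T_4 = (Δs/2)·[v(s_0) + 2v(s_1) + 2v(s_2) + 2v(s_3) + v(s_4)].
Sum ≈ -16.216.

-16.216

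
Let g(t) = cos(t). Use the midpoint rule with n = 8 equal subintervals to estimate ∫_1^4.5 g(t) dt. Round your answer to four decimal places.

-1.8336

Δt = (4.5 − 1)/8 = 0.4375.
Midpoints: 1.21875, 1.65625, 2.09375, 2.53125, 2.96875, 3.40625, 3.84375, 4.28125.
g(1.21875) ≈ 0.3448, g(1.65625) ≈ -0.0853, g(2.09375) ≈ -0.4994, g(2.53125) ≈ -0.8195, g(2.96875) ≈ -0.9851, g(3.40625) ≈ -0.9652, g(3.84375) ≈ -0.7635, g(4.28125) ≈ -0.4179.
Sum = Δt · [g(1.21875) + g(1.65625) + g(2.09375) + ...].
Sum ≈ -1.8336.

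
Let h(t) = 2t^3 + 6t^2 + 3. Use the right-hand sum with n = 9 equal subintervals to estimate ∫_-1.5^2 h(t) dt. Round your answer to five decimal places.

45.84568

Δt = (2 − (-1.5))/9 = 7/18.
Right endpoints: -10/9, -13/18, -1/3, 1/18, 4/9, 5/6, 11/9, 29/18, 2.
h(-10/9) = 5587/729, h(-13/18) = 15677/2916, h(-1/3) = 97/27, h(1/18) = 8803/2916, h(4/9) = 3179/729, h(5/6) = 899/108, h(11/9) = 11383/729, h(29/18) = 78551/2916, h(2) = 43.
Sum = Δt · [h(-10/9) + h(-13/18) + h(-1/3) + ...].
Sum ≈ 45.84568.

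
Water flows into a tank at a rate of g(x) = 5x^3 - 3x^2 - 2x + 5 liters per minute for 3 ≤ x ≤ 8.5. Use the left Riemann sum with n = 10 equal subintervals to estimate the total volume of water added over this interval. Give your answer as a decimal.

5071.94703125

Δx = (8.5 − 3)/10 = 0.55.
Left endpoints: 3, 3.55, 4.1, 4.65, 5.2, 5.75, 6.3, 6.85, 7.4, 7.95.
g(3) = 107, g(3.55) = 183.786875, g(4.1) = 290.975, g(4.65) = 433.555625, g(5.2) = 616.52, g(5.75) = 844.859375, g(6.3) = 1123.565, g(6.85) = 1457.628125, g(7.4) = 1852.04, g(7.95) = 2311.791875.
Sum = Δx · [g(3) + g(3.55) + g(4.1) + ...].
Sum = 5071.94703125.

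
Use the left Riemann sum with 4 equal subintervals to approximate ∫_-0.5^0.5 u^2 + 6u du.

Δu = (0.5 − (-0.5))/4 = 0.25.
Left endpoints: -0.5, -0.25, 0, 0.25.
f(-0.5) = -2.75, f(-0.25) = -1.4375, f(0) = 0, f(0.25) = 1.5625.
Sum = Δu · [f(-0.5) + f(-0.25) + f(0) + f(0.25)].
Sum = -0.65625.

-0.65625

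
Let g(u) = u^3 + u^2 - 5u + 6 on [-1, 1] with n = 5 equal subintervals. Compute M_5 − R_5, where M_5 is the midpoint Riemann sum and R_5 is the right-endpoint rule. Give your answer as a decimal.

1.52

M_5 = 12.64.
R_5 = 11.12.
M_5 − R_5 = 1.52.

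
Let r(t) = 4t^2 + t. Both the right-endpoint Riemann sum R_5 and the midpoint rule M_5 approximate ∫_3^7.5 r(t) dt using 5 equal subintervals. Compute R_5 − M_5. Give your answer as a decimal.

90.72

R_5 = 639.63.
M_5 = 548.91.
R_5 − M_5 = 90.72.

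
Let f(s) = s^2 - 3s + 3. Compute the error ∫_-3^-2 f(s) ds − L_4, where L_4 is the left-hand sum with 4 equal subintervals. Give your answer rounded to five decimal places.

-1.01042

Exact integral: ∫_-3^-2 f(s) ds ≈ 16.8333333.
L_4 = 17.84375.
Error ≈ 16.8333333 − 17.84375 ≈ -1.01042.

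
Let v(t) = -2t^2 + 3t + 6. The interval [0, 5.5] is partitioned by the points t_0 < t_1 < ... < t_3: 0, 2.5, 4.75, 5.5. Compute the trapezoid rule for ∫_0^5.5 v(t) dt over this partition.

Subinterval widths: 2.5, 2.25, 0.75.
v(0) = 6, v(2.5) = 1, v(4.75) = -24.875, v(5.5) = -38.
On each subinterval the trapezoid contributes (Δt_i/2)·[v(t_{i-1}) + v(t_i)].
Sum = -41.6875.

-41.6875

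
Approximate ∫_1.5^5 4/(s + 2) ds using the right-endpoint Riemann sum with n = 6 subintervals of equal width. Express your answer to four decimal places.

2.6128

Δs = (5 − 1.5)/6 = 7/12.
Right endpoints: 25/12, 8/3, 3.25, 23/6, 53/12, 5.
f(25/12) = 48/49, f(8/3) = 6/7, f(3.25) = 16/21, f(23/6) = 24/35, f(53/12) = 48/77, f(5) = 4/7.
Sum = Δs · [f(25/12) + f(8/3) + f(3.25) + ...].
Sum ≈ 2.6128.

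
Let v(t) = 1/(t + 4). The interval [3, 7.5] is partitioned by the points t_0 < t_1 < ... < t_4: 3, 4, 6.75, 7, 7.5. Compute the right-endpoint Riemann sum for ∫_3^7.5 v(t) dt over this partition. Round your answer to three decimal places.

Subinterval widths: 1, 2.75, 0.25, 0.5.
Right endpoints: 4, 6.75, 7, 7.5.
v(4) = 0.125, v(6.75) = 4/43, v(7) = 1/11, v(7.5) = 2/23.
Sum = Σ Δt_i · v(t_i).
Sum ≈ 0.447.

0.447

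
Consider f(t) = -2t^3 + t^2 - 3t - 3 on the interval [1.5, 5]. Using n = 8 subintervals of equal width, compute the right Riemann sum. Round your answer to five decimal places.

-366.64893

Δt = (5 − 1.5)/8 = 0.4375.
Right endpoints: 1.9375, 2.375, 2.8125, 3.25, 3.6875, 4.125, 4.5625, 5.
f(1.9375) = -40151/2048, f(2.375) = -31.27734375, f(2.8125) = -98349/2048, f(3.25) = -70.84375, f(3.6875) = -206331/2048, f(4.125) = -138.73828125, f(4.5625) = -380561/2048, f(5) = -243.
Sum = Δt · [f(1.9375) + f(2.375) + f(2.8125) + ...].
Sum ≈ -366.64893.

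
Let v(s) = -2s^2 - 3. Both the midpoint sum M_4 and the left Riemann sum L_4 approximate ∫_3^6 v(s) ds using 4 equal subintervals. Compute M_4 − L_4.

-19.40625

M_4 = -134.71875.
L_4 = -115.3125.
M_4 − L_4 = -19.40625.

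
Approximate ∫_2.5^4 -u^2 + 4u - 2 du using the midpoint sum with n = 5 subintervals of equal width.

0.38625

Δu = (4 − 2.5)/5 = 0.3.
Midpoints: 2.65, 2.95, 3.25, 3.55, 3.85.
f(2.65) = 1.5775, f(2.95) = 1.0975, f(3.25) = 0.4375, f(3.55) = -0.4025, f(3.85) = -1.4225.
Sum = Δu · [f(2.65) + f(2.95) + f(3.25) + f(3.55) + f(3.85)].
Sum = 0.38625.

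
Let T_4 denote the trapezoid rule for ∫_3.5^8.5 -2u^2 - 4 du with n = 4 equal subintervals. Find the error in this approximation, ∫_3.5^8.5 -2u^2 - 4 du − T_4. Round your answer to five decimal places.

Exact integral: ∫_3.5^8.5 f(u) du ≈ -400.8333333.
T_4 = -403.4375.
Error ≈ -400.8333333 − (-403.4375) ≈ 2.60417.

2.60417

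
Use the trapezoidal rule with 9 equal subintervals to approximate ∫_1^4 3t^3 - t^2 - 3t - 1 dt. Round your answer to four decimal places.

145.9444

Δt = (4 − 1)/9 = 1/3.
f(1) = -2, f(4/3) = 1/3, f(5/3) = 46/9, f(2) = 13, f(7/3) = 74/3, f(8/3) = 367/9, f(3) = 62, f(10/3) = 89, f(11/3) = 1102/9, f(4) = 163.
T_9 = (Δt/2)·[f(t_0) + 2f(t_1) + ... + 2f(t_{8}) + f(t_9)].
Sum ≈ 145.9444.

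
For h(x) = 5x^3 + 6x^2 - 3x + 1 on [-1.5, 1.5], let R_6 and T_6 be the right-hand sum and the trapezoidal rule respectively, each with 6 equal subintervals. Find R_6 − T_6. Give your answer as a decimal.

R_6 = 23.4375.
T_6 = 17.25.
R_6 − T_6 = 6.1875.

6.1875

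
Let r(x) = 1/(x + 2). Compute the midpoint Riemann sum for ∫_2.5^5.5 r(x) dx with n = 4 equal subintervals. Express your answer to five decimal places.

Δx = (5.5 − 2.5)/4 = 0.75.
Midpoints: 2.875, 3.625, 4.375, 5.125.
r(2.875) = 8/39, r(3.625) = 8/45, r(4.375) = 8/51, r(5.125) = 8/57.
Sum = Δx · [r(2.875) + r(3.625) + r(4.375) + r(5.125)].
Sum ≈ 0.51009.

0.51009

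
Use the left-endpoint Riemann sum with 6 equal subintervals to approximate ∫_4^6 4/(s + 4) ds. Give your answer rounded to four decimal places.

0.9094

Δs = (6 − 4)/6 = 1/3.
Left endpoints: 4, 13/3, 14/3, 5, 16/3, 17/3.
f(4) = 0.5, f(13/3) = 0.48, f(14/3) = 6/13, f(5) = 4/9, f(16/3) = 3/7, f(17/3) = 12/29.
Sum = Δs · [f(4) + f(13/3) + f(14/3) + ...].
Sum ≈ 0.9094.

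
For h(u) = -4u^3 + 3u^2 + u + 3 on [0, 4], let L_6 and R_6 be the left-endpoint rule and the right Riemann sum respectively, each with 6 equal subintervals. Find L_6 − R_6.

136

L_6 ≈ -110.2222222.
R_6 ≈ -246.2222222.
L_6 − R_6 = 136.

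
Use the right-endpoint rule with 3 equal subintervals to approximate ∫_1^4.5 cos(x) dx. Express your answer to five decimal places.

Δx = (4.5 − 1)/3 = 7/6.
Right endpoints: 13/6, 10/3, 4.5.
f(13/6) ≈ -0.56123, f(10/3) ≈ -0.98167, f(4.5) ≈ -0.21080.
Sum = Δx · [f(13/6) + f(10/3) + f(4.5)].
Sum ≈ -2.04598.

-2.04598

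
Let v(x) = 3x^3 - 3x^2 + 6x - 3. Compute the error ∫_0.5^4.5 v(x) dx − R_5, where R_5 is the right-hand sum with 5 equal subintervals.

-103.12

Exact integral: ∫_0.5^4.5 v(x) dx = 264.5.
R_5 = 367.62.
Error = 264.5 − 367.62 = -103.12.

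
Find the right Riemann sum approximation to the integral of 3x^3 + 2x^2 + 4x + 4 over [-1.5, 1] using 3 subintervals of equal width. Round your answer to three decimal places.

15.891

Δx = (1 − (-1.5))/3 = 5/6.
Right endpoints: -2/3, 1/6, 1.
f(-2/3) = 4/3, f(1/6) = 341/72, f(1) = 13.
Sum = Δx · [f(-2/3) + f(1/6) + f(1)].
Sum ≈ 15.891.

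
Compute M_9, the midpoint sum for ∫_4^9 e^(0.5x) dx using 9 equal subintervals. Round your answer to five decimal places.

Δx = (9 − 4)/9 = 5/9.
Midpoints: 77/18, 29/6, 97/18, 107/18, 6.5, 127/18, 137/18, 49/6, 157/18.
f(77/18) ≈ 8.49000, f(29/6) ≈ 11.20844, f(97/18) ≈ 14.79730, f(107/18) ≈ 19.53528, f(6.5) ≈ 25.79034, f(127/18) ≈ 34.04822, f(137/18) ≈ 44.95022, f(49/6) ≈ 59.34295, f(157/18) ≈ 78.34414.
Sum = Δx · [f(77/18) + f(29/6) + f(97/18) + ...].
Sum ≈ 164.72604.

164.72604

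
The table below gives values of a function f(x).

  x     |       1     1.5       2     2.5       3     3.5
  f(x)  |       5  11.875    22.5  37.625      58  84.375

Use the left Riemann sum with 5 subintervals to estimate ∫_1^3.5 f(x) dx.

Δx = 0.5.
Sum = 0.5·[5 + 11.875 + 22.5 + 37.625 + 58] = 67.5.

67.5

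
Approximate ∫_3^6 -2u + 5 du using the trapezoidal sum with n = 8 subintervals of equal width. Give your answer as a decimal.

-12

Δu = (6 − 3)/8 = 0.375.
f(3) = -1, f(3.375) = -1.75, f(3.75) = -2.5, f(4.125) = -3.25, f(4.5) = -4, f(4.875) = -4.75, f(5.25) = -5.5, f(5.625) = -6.25, f(6) = -7.
T_8 = (Δu/2)·[f(u_0) + 2f(u_1) + ... + 2f(u_{7}) + f(u_8)].
Sum = -12.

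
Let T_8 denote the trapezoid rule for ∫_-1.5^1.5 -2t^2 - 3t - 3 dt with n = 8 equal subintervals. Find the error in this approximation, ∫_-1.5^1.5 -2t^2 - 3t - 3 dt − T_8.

0.140625

Exact integral: ∫_-1.5^1.5 f(t) dt = -13.5.
T_8 = -13.640625.
Error = -13.5 − (-13.640625) = 0.140625.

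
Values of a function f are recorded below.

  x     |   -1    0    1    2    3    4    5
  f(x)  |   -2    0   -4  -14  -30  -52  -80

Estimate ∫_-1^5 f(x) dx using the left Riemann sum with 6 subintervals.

Δx = 1.
Sum = 1·[(-2) + 0 + (-4) + (-14) + (-30) + (-52)] = -102.

-102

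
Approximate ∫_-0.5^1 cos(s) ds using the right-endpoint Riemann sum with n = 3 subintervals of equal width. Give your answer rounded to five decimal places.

Δs = (1 − (-0.5))/3 = 0.5.
Right endpoints: 0, 0.5, 1.
f(0) ≈ 1.00000, f(0.5) ≈ 0.87758, f(1) ≈ 0.54030.
Sum = Δs · [f(0) + f(0.5) + f(1)].
Sum ≈ 1.20894.

1.20894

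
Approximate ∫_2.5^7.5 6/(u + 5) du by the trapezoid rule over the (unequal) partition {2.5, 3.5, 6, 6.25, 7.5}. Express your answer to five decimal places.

3.08529

Subinterval widths: 1, 2.5, 0.25, 1.25.
f(2.5) = 0.8, f(3.5) = 12/17, f(6) = 6/11, f(6.25) = 8/15, f(7.5) = 0.48.
On each subinterval the trapezoid contributes (Δu_i/2)·[f(u_{i-1}) + f(u_i)].
Sum ≈ 3.08529.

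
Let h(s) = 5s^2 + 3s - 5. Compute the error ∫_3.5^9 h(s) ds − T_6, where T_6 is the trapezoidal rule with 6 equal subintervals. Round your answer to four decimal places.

Exact integral: ∫_3.5^9 h(s) ds ≈ 1219.166667.
T_6 ≈ 1223.017940.
Error ≈ 1219.166667 − 1223.017940 ≈ -3.8513.

-3.8513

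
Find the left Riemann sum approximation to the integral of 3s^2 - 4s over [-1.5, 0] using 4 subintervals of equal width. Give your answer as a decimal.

10.37109375

Δs = (0 − (-1.5))/4 = 0.375.
Left endpoints: -1.5, -1.125, -0.75, -0.375.
f(-1.5) = 12.75, f(-1.125) = 8.296875, f(-0.75) = 4.6875, f(-0.375) = 1.921875.
Sum = Δs · [f(-1.5) + f(-1.125) + f(-0.75) + f(-0.375)].
Sum = 10.37109375.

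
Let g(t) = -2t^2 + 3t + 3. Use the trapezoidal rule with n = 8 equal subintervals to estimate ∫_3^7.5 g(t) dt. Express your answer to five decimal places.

-179.34961

Δt = (7.5 − 3)/8 = 0.5625.
g(3) = -6, g(3.5625) = -11.6953125, g(4.125) = -18.65625, g(4.6875) = -26.8828125, g(5.25) = -36.375, g(5.8125) = -47.1328125, g(6.375) = -59.15625, g(6.9375) = -72.4453125, g(7.5) = -87.
T_8 = (Δt/2)·[g(t_0) + 2g(t_1) + ... + 2g(t_{7}) + g(t_8)].
Sum ≈ -179.34961.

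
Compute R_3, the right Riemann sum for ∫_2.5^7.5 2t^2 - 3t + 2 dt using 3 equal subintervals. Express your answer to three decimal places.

Δt = (7.5 − 2.5)/3 = 5/3.
Right endpoints: 25/6, 35/6, 7.5.
f(25/6) = 218/9, f(35/6) = 473/9, f(7.5) = 92.
Sum = Δt · [f(25/6) + f(35/6) + f(7.5)].
Sum ≈ 281.296.

281.296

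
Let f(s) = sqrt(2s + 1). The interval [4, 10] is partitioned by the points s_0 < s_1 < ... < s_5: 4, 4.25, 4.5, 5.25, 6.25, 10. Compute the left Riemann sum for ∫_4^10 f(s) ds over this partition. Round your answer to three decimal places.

Subinterval widths: 0.25, 0.25, 0.75, 1, 3.75.
Left endpoints: 4, 4.25, 4.5, 5.25, 6.25.
f(4) ≈ 3.000, f(4.25) ≈ 3.082, f(4.5) ≈ 3.162, f(5.25) ≈ 3.391, f(6.25) ≈ 3.674.
Sum = Σ Δs_i · f(s_i).
Sum ≈ 21.062.

21.062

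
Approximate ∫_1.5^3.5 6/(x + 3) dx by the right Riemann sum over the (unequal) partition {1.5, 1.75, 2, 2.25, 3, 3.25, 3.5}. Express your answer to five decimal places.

Subinterval widths: 0.25, 0.25, 0.25, 0.75, 0.25, 0.25.
Right endpoints: 1.75, 2, 2.25, 3, 3.25, 3.5.
f(1.75) = 24/19, f(2) = 1.2, f(2.25) = 8/7, f(3) = 1, f(3.25) = 0.96, f(3.5) = 12/13.
Sum = Σ Δx_i · f(x_i).
Sum ≈ 2.12227.

2.12227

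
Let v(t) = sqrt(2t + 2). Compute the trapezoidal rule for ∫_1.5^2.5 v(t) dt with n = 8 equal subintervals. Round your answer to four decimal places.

Δt = (2.5 − 1.5)/8 = 0.125.
v(1.5) ≈ 2.2361, v(1.625) ≈ 2.2913, v(1.75) ≈ 2.3452, v(1.875) ≈ 2.3979, v(2) ≈ 2.4495, v(2.125) ≈ 2.5000, v(2.25) ≈ 2.5495, v(2.375) ≈ 2.5981, v(2.5) ≈ 2.6458.
T_8 = (Δt/2)·[v(t_0) + 2v(t_1) + ... + 2v(t_{7}) + v(t_8)].
Sum ≈ 2.4465.

2.4465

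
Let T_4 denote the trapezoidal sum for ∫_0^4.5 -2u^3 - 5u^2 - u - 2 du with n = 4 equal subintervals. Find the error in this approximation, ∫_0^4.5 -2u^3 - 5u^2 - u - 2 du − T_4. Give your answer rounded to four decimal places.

Exact integral: ∫_0^4.5 f(u) du = -376.03125.
T_4 ≈ -393.591797.
Error ≈ -376.03125 − (-393.591797) ≈ 17.5605.

17.5605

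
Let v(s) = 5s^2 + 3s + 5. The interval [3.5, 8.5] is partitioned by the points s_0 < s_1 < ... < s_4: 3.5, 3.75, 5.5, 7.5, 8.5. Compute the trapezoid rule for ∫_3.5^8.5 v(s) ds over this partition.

Subinterval widths: 0.25, 1.75, 2, 1.
v(3.5) = 76.75, v(3.75) = 86.5625, v(5.5) = 172.75, v(7.5) = 308.75, v(8.5) = 391.75.
On each subinterval the trapezoid contributes (Δs_i/2)·[v(s_{i-1}) + v(s_i)].
Sum = 1079.0625.

1079.0625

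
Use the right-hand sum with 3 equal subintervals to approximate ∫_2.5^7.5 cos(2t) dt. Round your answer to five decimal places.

Δt = (7.5 − 2.5)/3 = 5/3.
Right endpoints: 25/6, 35/6, 7.5.
f(25/6) ≈ -0.46120, f(35/6) ≈ 0.62184, f(7.5) ≈ -0.75969.
Sum = Δt · [f(25/6) + f(35/6) + f(7.5)].
Sum ≈ -0.99842.

-0.99842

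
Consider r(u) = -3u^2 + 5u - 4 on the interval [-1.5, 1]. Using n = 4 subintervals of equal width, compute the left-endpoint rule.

Δu = (1 − (-1.5))/4 = 0.625.
Left endpoints: -1.5, -0.875, -0.25, 0.375.
r(-1.5) = -18.25, r(-0.875) = -10.671875, r(-0.25) = -5.4375, r(0.375) = -2.546875.
Sum = Δu · [r(-1.5) + r(-0.875) + r(-0.25) + r(0.375)].
Sum = -23.06640625.

-23.06640625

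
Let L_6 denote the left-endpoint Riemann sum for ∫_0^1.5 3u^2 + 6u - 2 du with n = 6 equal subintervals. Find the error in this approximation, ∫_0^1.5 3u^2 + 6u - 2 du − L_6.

Exact integral: ∫_0^1.5 f(u) du = 7.125.
L_6 = 5.203125.
Error = 7.125 − 5.203125 = 1.921875.

1.921875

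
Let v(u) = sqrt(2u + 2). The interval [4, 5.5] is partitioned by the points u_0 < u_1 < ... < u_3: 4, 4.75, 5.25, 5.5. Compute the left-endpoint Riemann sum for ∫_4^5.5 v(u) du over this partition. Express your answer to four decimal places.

4.9512

Subinterval widths: 0.75, 0.5, 0.25.
Left endpoints: 4, 4.75, 5.25.
v(4) ≈ 3.1623, v(4.75) ≈ 3.3912, v(5.25) ≈ 3.5355.
Sum = Σ Δu_i · v(u_i).
Sum ≈ 4.9512.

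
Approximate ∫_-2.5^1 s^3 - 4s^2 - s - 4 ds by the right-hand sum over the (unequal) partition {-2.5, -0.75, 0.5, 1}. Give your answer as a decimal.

-21.08203125

Subinterval widths: 1.75, 1.25, 0.5.
Right endpoints: -0.75, 0.5, 1.
f(-0.75) = -5.921875, f(0.5) = -5.375, f(1) = -8.
Sum = Σ Δs_i · f(s_i).
Sum = -21.08203125.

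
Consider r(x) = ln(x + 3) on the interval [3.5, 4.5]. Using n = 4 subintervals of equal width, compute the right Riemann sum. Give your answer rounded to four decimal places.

Δx = (4.5 − 3.5)/4 = 0.25.
Right endpoints: 3.75, 4, 4.25, 4.5.
r(3.75) ≈ 1.9095, r(4) ≈ 1.9459, r(4.25) ≈ 1.9810, r(4.5) ≈ 2.0149.
Sum = Δx · [r(3.75) + r(4) + r(4.25) + r(4.5)].
Sum ≈ 1.9628.

1.9628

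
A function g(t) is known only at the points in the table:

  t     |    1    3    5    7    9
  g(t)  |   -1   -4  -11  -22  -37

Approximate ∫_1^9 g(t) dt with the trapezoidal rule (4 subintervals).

-112

Δt = 2.
T_4 = (2/2)·[(-1) + 2·(-4) + 2·(-11) + 2·(-22) + (-37)] = -112.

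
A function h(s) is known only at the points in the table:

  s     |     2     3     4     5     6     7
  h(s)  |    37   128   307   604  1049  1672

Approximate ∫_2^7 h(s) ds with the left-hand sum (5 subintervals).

Δs = 1.
Sum = 1·[37 + 128 + 307 + 604 + 1049] = 2125.

2125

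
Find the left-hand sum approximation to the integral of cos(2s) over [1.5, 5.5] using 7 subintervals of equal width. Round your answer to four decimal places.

-0.7912

Δs = (5.5 − 1.5)/7 = 4/7.
Left endpoints: 1.5, 29/14, 37/14, 45/14, 53/14, 61/14, 69/14.
f(1.5) ≈ -0.9900, f(29/14) ≈ -0.5392, f(37/14) ≈ 0.5424, f(45/14) ≈ 0.9895, f(53/14) ≈ 0.2788, f(61/14) ≈ -0.7580, f(69/14) ≈ -0.9080.
Sum = Δs · [f(1.5) + f(29/14) + f(37/14) + ...].
Sum ≈ -0.7912.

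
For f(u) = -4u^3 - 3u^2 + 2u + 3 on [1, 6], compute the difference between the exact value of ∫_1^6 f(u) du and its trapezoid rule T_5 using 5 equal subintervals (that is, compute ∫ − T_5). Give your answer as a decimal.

Exact integral: ∫_1^6 f(u) du = -1460.
T_5 = -1497.5.
Error = -1460 − (-1497.5) = 37.5.

37.5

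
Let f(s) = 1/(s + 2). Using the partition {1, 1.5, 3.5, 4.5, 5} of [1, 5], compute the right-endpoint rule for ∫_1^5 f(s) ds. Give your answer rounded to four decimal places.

Subinterval widths: 0.5, 2, 1, 0.5.
Right endpoints: 1.5, 3.5, 4.5, 5.
f(1.5) = 2/7, f(3.5) = 2/11, f(4.5) = 2/13, f(5) = 1/7.
Sum = Σ Δs_i · f(s_i).
Sum ≈ 0.7318.

0.7318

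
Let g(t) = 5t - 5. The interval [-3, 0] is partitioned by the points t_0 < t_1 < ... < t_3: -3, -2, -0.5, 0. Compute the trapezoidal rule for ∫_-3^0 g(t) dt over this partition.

Subinterval widths: 1, 1.5, 0.5.
g(-3) = -20, g(-2) = -15, g(-0.5) = -7.5, g(0) = -5.
On each subinterval the trapezoid contributes (Δt_i/2)·[g(t_{i-1}) + g(t_i)].
Sum = -37.5.

-37.5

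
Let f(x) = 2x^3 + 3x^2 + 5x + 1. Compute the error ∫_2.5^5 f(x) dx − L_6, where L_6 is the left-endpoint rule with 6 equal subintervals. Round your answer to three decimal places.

Exact integral: ∫_2.5^5 f(x) dx = 451.71875.
L_6 ≈ 393.66753.
Error ≈ 451.71875 − 393.66753 ≈ 58.051.

58.051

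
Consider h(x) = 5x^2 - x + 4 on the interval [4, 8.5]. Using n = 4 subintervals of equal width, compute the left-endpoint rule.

Δx = (8.5 − 4)/4 = 1.125.
Left endpoints: 4, 5.125, 6.25, 7.375.
h(4) = 80, h(5.125) = 130.203125, h(6.25) = 193.0625, h(7.375) = 268.578125.
Sum = Δx · [h(4) + h(5.125) + h(6.25) + h(7.375)].
Sum = 755.82421875.

755.82421875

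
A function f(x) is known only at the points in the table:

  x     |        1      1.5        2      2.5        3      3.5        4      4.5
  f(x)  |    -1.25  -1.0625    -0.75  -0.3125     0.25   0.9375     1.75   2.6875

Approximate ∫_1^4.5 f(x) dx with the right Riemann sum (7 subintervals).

1.75

Δx = 0.5.
Sum = 0.5·[(-1.0625) + (-0.75) + (-0.3125) + 0.25 + 0.9375 + 1.75 + 2.6875] = 1.75.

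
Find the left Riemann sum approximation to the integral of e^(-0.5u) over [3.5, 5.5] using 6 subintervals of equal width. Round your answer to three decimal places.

0.239

Δu = (5.5 − 3.5)/6 = 1/3.
Left endpoints: 3.5, 23/6, 25/6, 4.5, 29/6, 31/6.
f(3.5) ≈ 0.174, f(23/6) ≈ 0.147, f(25/6) ≈ 0.125, f(4.5) ≈ 0.105, f(29/6) ≈ 0.089, f(31/6) ≈ 0.076.
Sum = Δu · [f(3.5) + f(23/6) + f(25/6) + ...].
Sum ≈ 0.239.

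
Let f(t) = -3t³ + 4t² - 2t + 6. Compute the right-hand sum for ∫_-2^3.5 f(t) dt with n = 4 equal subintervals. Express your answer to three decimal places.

-102.534

Δt = (3.5 − (-2))/4 = 1.375.
Right endpoints: -0.625, 0.75, 2.125, 3.5.
f(-0.625) = 4887/512, f(0.75) = 5.484375, f(2.125) = -4595/512, f(3.5) = -80.625.
Sum = Δt · [f(-0.625) + f(0.75) + f(2.125) + f(3.5)].
Sum ≈ -102.534.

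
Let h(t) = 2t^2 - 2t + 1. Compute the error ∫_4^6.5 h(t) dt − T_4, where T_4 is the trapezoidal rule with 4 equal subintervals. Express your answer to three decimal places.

-0.326

Exact integral: ∫_4^6.5 h(t) dt ≈ 116.66667.
T_4 = 116.9921875.
Error ≈ 116.66667 − 116.9921875 ≈ -0.326.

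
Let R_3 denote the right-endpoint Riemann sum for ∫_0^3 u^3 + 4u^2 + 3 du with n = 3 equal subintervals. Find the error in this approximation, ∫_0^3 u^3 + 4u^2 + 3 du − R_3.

-35.75

Exact integral: ∫_0^3 f(u) du = 65.25.
R_3 = 101.
Error = 65.25 − 101 = -35.75.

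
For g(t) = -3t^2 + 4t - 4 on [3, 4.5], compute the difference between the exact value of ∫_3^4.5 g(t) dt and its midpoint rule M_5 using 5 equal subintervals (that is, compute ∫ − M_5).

-0.03375

Exact integral: ∫_3^4.5 g(t) dt = -47.625.
M_5 = -47.59125.
Error = -47.625 − (-47.59125) = -0.03375.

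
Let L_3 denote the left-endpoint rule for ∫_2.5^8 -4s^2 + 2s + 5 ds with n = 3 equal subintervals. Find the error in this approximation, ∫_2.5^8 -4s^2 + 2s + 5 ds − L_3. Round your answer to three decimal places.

Exact integral: ∫_2.5^8 f(s) ds ≈ -576.58333.
L_3 ≈ -387.24074.
Error ≈ -576.58333 − (-387.24074) ≈ -189.343.

-189.343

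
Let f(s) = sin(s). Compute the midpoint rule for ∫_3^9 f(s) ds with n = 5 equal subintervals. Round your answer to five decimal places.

-0.08380

Δs = (9 − 3)/5 = 1.2.
Midpoints: 3.6, 4.8, 6, 7.2, 8.4.
f(3.6) ≈ -0.44252, f(4.8) ≈ -0.99616, f(6) ≈ -0.27942, f(7.2) ≈ 0.79367, f(8.4) ≈ 0.85460.
Sum = Δs · [f(3.6) + f(4.8) + f(6) + f(7.2) + f(8.4)].
Sum ≈ -0.08380.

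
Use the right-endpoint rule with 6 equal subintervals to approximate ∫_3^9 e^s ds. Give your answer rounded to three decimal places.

Δs = (9 − 3)/6 = 1.
Right endpoints: 4, 5, 6, 7, 8, 9.
f(4) ≈ 54.598, f(5) ≈ 148.413, f(6) ≈ 403.429, f(7) ≈ 1096.633, f(8) ≈ 2980.958, f(9) ≈ 8103.084.
Sum = Δs · [f(4) + f(5) + f(6) + ...].
Sum ≈ 12787.115.

12787.115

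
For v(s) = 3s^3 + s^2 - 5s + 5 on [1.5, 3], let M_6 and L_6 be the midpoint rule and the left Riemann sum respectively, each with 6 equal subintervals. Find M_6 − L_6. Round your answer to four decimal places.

M_6 ≈ 55.287109.
L_6 = 47.01953125.
M_6 − L_6 ≈ 8.2676.

8.2676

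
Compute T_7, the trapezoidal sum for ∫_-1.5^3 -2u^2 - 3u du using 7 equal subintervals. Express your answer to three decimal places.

Δu = (3 − (-1.5))/7 = 9/14.
f(-1.5) = 0, f(-6/7) = 54/49, f(-3/14) = 27/49, f(3/7) = -81/49, f(15/14) = -270/49, f(12/7) = -540/49, f(33/14) = -891/49, f(3) = -27.
T_7 = (Δu/2)·[f(u_0) + 2f(u_1) + ... + 2f(u_{6}) + f(u_7)].
Sum ≈ -30.995.

-30.995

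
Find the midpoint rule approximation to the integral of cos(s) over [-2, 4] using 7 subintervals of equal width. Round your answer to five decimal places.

0.15727

Δs = (4 − (-2))/7 = 6/7.
Midpoints: -11/7, -5/7, 1/7, 1, 13/7, 19/7, 25/7.
f(-11/7) ≈ -0.00063, f(-5/7) ≈ 0.75556, f(1/7) ≈ 0.98981, f(1) ≈ 0.54030, f(13/7) ≈ -0.28245, f(19/7) ≈ -0.91009, f(25/7) ≈ -0.90903.
Sum = Δs · [f(-11/7) + f(-5/7) + f(1/7) + ...].
Sum ≈ 0.15727.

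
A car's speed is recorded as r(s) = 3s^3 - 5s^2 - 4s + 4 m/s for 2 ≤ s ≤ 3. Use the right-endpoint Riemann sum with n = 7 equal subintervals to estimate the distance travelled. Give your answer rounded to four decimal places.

13.1429

Δs = (3 − 2)/7 = 1/7.
Right endpoints: 15/7, 16/7, 17/7, 18/7, 19/7, 20/7, 3.
r(15/7) = 682/343, r(16/7) = 1564/343, r(17/7) = 2664/343, r(18/7) = 4000/343, r(19/7) = 5590/343, r(20/7) = 7452/343, r(3) = 28.
Sum = Δs · [r(15/7) + r(16/7) + r(17/7) + ...].
Sum ≈ 13.1429.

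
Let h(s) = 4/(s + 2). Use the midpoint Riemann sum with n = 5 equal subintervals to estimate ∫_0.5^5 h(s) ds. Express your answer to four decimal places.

4.1001

Δs = (5 − 0.5)/5 = 0.9.
Midpoints: 0.95, 1.85, 2.75, 3.65, 4.55.
h(0.95) = 80/59, h(1.85) = 80/77, h(2.75) = 16/19, h(3.65) = 80/113, h(4.55) = 80/131.
Sum = Δs · [h(0.95) + h(1.85) + h(2.75) + h(3.65) + h(4.55)].
Sum ≈ 4.1001.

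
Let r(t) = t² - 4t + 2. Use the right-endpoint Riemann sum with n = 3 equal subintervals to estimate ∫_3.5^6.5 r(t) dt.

Δt = (6.5 − 3.5)/3 = 1.
Right endpoints: 4.5, 5.5, 6.5.
r(4.5) = 4.25, r(5.5) = 10.25, r(6.5) = 18.25.
Sum = Δt · [r(4.5) + r(5.5) + r(6.5)].
Sum = 32.75.

32.75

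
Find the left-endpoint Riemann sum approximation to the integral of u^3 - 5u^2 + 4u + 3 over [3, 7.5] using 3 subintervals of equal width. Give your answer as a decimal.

Δu = (7.5 − 3)/3 = 1.5.
Left endpoints: 3, 4.5, 6.
f(3) = -3, f(4.5) = 10.875, f(6) = 63.
Sum = Δu · [f(3) + f(4.5) + f(6)].
Sum = 106.3125.

106.3125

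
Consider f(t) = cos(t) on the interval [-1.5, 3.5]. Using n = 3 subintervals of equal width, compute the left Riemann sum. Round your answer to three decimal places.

Δt = (3.5 − (-1.5))/3 = 5/3.
Left endpoints: -1.5, 1/6, 11/6.
f(-1.5) ≈ 0.071, f(1/6) ≈ 0.986, f(11/6) ≈ -0.260.
Sum = Δt · [f(-1.5) + f(1/6) + f(11/6)].
Sum ≈ 1.329.

1.329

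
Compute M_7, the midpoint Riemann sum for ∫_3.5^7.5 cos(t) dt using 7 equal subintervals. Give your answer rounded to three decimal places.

Δt = (7.5 − 3.5)/7 = 4/7.
Midpoints: 53/14, 61/14, 69/14, 5.5, 85/14, 93/14, 101/14.
f(53/14) ≈ -0.800, f(61/14) ≈ -0.348, f(69/14) ≈ 0.215, f(5.5) ≈ 0.709, f(85/14) ≈ 0.978, f(93/14) ≈ 0.936, f(101/14) ≈ 0.597.
Sum = Δt · [f(53/14) + f(61/14) + f(69/14) + ...].
Sum ≈ 1.306.

1.306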